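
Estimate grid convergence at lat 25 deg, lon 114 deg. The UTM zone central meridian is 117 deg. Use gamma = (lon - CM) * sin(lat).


gamma = (114 - 117) * sin(25) = -3 * 0.422618 = -1.268 degrees

-1.268 degrees


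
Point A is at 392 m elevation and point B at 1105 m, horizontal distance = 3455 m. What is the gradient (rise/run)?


gradient = (1105 - 392) / 3455 = 713 / 3455 = 0.2064

0.2064


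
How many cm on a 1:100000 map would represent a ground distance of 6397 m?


map_cm = 6397 * 100 / 100000 = 6.397 cm ≈ 6.4 cm

6.4 cm


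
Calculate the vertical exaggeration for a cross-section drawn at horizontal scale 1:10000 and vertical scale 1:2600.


VE = horizontal_scale / vertical_scale = 10000 / 2600 ≈ 3.8

3.8x


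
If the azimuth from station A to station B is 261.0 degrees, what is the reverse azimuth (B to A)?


back azimuth = (261.0 + 180) mod 360 = 81.0 degrees

81.0 degrees


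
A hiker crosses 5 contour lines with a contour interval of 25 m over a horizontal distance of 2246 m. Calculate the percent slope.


elevation change = 5 * 25 = 125 m
slope = 125 / 2246 * 100 = 5.6%

5.6%


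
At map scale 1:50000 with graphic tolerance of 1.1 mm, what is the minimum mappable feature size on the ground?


ground = 1.1 mm * 50000 / 1000 = 55.0 m

55.0 m


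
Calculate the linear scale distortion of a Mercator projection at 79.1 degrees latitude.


SF = 1 / cos(79.1) = 1 / 0.189095 = 5.288

5.288


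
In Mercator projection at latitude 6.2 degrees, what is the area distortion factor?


area_distortion = 1/cos^2(6.2) = 1.012

1.012


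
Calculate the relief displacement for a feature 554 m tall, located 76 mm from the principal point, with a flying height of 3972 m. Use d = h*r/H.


d = h * r / H = 554 * 76 / 3972 = 10.6 mm

10.6 mm


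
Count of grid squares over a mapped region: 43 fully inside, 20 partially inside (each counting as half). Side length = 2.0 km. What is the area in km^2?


effective squares = 43 + 20 * 0.5 = 53.0
area = 53.0 * 4.0 = 212.0 km^2

212.0 km^2


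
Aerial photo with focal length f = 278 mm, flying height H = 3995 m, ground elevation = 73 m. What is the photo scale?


scale = f / (H - h) = 278 mm / 3922 m = 278 / 3922000 = 1:14108

1:14108


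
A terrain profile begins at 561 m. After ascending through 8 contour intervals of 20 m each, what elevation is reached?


elevation = 561 + 8 * 20 = 721 m

721 m


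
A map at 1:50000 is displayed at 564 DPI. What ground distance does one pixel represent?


pixel_cm = 2.54 / 564 ≈ 0.004504 cm
ground = pixel_cm * 50000 / 100 = 2.54 * 50000 / (564 * 100) = 127000 / 56400 ≈ 2.25 m

2.25 m


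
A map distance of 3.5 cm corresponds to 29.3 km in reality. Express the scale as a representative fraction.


ground = 29.3 km = 2930000 cm; RF denominator = ground / map = 2930000 / 3.5 ≈ 837143; RF = 1:837143

1:837143


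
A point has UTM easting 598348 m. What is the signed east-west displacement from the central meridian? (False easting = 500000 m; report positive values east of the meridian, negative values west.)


displacement = 598348 - 500000 = 98348 m

98348 m


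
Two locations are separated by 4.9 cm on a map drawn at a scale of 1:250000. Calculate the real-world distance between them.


ground = 4.9 cm * 250000 / 100 = 12250.0 m = 12.25 km

12.25 km


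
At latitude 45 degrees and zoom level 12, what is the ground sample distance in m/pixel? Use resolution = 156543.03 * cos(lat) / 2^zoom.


res = 156543.03 * cos(45) / 2^12 = 156543.03 * 0.70710678 / 4096 = 27.02 m/pixel

27.02 m/pixel


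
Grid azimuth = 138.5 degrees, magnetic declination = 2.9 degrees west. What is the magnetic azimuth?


magnetic azimuth = grid azimuth - declination (east +ve)
mag_az = 138.5 - -2.9 = 141.4 degrees

141.4 degrees


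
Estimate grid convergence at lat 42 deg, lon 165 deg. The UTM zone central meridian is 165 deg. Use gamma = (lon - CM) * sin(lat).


gamma = (165 - 165) * sin(42) = 0 * 0.669131 = 0.0 degrees

0.0 degrees


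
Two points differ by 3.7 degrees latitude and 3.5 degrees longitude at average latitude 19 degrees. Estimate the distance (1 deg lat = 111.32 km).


dlat_km = 3.7 * 111.32 = 411.884
dlon_km = 3.5 * 111.32 * cos(19) ≈ 368.393
dist = sqrt(411.884^2 + 368.393^2) ≈ 552.6 km

552.6 km


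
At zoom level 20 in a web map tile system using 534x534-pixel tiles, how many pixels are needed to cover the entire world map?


tiles per axis = 2^20 = 1048576
total tiles = 1048576^2 = 1099511627776
pixels per axis = 1048576 * 534 = 559939584
total pixels = 559939584^2 = 313532337730093056

313532337730093056 pixels


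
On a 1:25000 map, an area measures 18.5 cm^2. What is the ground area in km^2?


ground_area = 18.5 * (25000/100)^2 = 1156250.0 m^2 = 1.15625 km^2 ≈ 1.156 km^2

1.156 km^2


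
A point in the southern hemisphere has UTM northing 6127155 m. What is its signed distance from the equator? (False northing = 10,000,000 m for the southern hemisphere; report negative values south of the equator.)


For southern: actual = 6127155 - 10000000 = -3872845 m

-3872845 m


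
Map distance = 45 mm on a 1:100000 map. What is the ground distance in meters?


ground = 45 mm * 100000 / 1000 = 4500.0 m

4500.0 m


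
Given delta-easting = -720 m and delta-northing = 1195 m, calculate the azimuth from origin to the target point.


az = atan2(-720, 1195) = -31.1 deg
adjusted to 0-360: 328.9 degrees

328.9 degrees


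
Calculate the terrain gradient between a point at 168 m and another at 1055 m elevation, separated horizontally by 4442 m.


gradient = (1055 - 168) / 4442 = 887 / 4442 = 0.1997

0.1997


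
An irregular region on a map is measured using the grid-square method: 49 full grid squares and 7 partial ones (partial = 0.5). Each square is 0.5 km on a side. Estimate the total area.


effective squares = 49 + 7 * 0.5 = 52.5
area = 52.5 * 0.25 = 13.125 km^2

13.125 km^2


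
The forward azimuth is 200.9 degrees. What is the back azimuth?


back azimuth = (200.9 + 180) mod 360 = 20.9 degrees

20.9 degrees


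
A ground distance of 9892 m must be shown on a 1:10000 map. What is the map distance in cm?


map_cm = 9892 * 100 / 10000 = 98.92 cm

98.92 cm


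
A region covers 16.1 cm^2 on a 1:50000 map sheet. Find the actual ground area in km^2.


ground_area = 16.1 * (50000/100)^2 = 4025000.0 m^2 = 4.025 km^2

4.025 km^2


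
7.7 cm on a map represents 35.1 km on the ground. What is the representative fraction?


ground = 35.1 km = 3510000 cm; RF denominator = ground / map = 3510000 / 7.7 ≈ 455844; RF = 1:455844

1:455844


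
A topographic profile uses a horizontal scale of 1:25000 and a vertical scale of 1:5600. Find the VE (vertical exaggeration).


VE = horizontal_scale / vertical_scale = 25000 / 5600 ≈ 4.5

4.5x


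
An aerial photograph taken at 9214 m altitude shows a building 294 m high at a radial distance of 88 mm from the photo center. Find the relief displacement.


d = h * r / H = 294 * 88 / 9214 = 2.81 mm

2.81 mm


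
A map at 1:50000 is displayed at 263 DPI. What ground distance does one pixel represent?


pixel_cm = 2.54 / 263 ≈ 0.009658 cm
ground = pixel_cm * 50000 / 100 = 2.54 * 50000 / (263 * 100) = 127000 / 26300 ≈ 4.83 m

4.83 m


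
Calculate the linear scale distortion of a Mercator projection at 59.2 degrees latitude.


SF = 1 / cos(59.2) = 1 / 0.512043 = 1.953

1.953


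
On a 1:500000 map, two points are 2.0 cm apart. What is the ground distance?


ground = 2.0 cm * 500000 / 100 = 10000.0 m = 10.0 km

10.0 km


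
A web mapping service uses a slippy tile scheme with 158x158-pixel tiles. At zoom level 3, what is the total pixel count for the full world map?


tiles per axis = 2^3 = 8
total tiles = 8^2 = 64
pixels per axis = 8 * 158 = 1264
total pixels = 1264^2 = 1597696

1597696 pixels


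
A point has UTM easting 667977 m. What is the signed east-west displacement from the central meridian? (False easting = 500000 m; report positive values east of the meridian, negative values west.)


displacement = 667977 - 500000 = 167977 m

167977 m


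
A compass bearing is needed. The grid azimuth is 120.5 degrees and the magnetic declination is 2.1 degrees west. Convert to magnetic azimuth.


magnetic azimuth = grid azimuth - declination (east +ve)
mag_az = 120.5 - -2.1 = 122.6 degrees

122.6 degrees


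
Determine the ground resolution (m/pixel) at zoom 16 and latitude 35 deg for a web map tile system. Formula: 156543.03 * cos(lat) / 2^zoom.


res = 156543.03 * cos(35) / 2^16 = 156543.03 * 0.81915204 / 65536 = 1.96 m/pixel

1.96 m/pixel


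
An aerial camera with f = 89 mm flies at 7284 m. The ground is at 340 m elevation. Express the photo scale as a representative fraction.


scale = f / (H - h) = 89 mm / 6944 m = 89 / 6944000 = 1:78022

1:78022


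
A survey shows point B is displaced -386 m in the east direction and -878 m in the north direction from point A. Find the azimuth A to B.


az = atan2(-386, -878) = -156.3 deg
adjusted to 0-360: 203.7 degrees

203.7 degrees


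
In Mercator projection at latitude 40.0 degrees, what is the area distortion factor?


area_distortion = 1/cos^2(40.0) = 1.704

1.704


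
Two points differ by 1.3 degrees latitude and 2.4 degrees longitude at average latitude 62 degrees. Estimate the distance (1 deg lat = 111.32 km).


dlat_km = 1.3 * 111.32 = 144.716
dlon_km = 2.4 * 111.32 * cos(62) ≈ 125.428
dist = sqrt(144.716^2 + 125.428^2) ≈ 191.5 km

191.5 km


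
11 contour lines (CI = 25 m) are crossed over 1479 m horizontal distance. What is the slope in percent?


elevation change = 11 * 25 = 275 m
slope = 275 / 1479 * 100 = 18.6%

18.6%


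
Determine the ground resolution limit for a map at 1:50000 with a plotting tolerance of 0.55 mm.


ground = 0.55 mm * 50000 / 1000 = 27.5 m

27.5 m


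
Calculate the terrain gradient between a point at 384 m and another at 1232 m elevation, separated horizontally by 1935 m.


gradient = (1232 - 384) / 1935 = 848 / 1935 = 0.4382

0.4382


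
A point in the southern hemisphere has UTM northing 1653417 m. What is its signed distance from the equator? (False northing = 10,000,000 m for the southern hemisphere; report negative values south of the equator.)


For southern: actual = 1653417 - 10000000 = -8346583 m

-8346583 m


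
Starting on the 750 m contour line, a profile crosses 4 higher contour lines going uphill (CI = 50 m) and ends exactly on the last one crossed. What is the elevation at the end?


elevation = 750 + 4 * 50 = 950 m

950 m


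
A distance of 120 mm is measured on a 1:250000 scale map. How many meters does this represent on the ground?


ground = 120 mm * 250000 / 1000 = 30000.0 m

30000.0 m


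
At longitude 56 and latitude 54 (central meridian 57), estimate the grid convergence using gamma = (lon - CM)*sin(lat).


gamma = (56 - 57) * sin(54) = -1 * 0.809017 = -0.809 degrees

-0.809 degrees


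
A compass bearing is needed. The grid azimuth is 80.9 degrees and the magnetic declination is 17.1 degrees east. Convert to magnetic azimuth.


magnetic azimuth = grid azimuth - declination (east +ve)
mag_az = 80.9 - 17.1 = 63.8 degrees

63.8 degrees


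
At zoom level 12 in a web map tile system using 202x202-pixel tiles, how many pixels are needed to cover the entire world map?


tiles per axis = 2^12 = 4096
total tiles = 4096^2 = 16777216
pixels per axis = 4096 * 202 = 827392
total pixels = 827392^2 = 684577521664

684577521664 pixels


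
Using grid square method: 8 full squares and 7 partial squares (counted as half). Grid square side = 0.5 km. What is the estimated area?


effective squares = 8 + 7 * 0.5 = 11.5
area = 11.5 * 0.25 = 2.875 km^2

2.875 km^2


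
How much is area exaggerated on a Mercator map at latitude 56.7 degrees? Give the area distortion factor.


area_distortion = 1/cos^2(56.7) = 3.318

3.318


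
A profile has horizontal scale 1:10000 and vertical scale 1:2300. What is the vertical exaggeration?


VE = horizontal_scale / vertical_scale = 10000 / 2300 ≈ 4.3

4.3x


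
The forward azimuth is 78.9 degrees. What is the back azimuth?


back azimuth = (78.9 + 180) mod 360 = 258.9 degrees

258.9 degrees


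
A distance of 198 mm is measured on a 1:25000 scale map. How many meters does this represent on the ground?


ground = 198 mm * 25000 / 1000 = 4950.0 m

4950.0 m


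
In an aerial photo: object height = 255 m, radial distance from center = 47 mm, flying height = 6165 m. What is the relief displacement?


d = h * r / H = 255 * 47 / 6165 = 1.94 mm

1.94 mm


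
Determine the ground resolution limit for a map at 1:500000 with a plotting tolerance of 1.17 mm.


ground = 1.17 mm * 500000 / 1000 = 585.0 m

585.0 m


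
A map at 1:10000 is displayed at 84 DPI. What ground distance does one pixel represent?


pixel_cm = 2.54 / 84 ≈ 0.030238 cm
ground = pixel_cm * 10000 / 100 = 2.54 * 10000 / (84 * 100) = 25400 / 8400 ≈ 3.02 m

3.02 m


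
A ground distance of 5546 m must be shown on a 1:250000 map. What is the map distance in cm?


map_cm = 5546 * 100 / 250000 = 2.2184 cm ≈ 2.22 cm

2.22 cm


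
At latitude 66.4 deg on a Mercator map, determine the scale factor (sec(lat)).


SF = 1 / cos(66.4) = 1 / 0.400349 = 2.498

2.498


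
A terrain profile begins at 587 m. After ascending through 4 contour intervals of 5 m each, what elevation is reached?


elevation = 587 + 4 * 5 = 607 m

607 m


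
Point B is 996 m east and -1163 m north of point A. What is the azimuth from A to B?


az = atan2(996, -1163) = 139.4 deg
adjusted to 0-360: 139.4 degrees

139.4 degrees


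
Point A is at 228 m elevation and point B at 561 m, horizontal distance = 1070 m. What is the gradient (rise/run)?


gradient = (561 - 228) / 1070 = 333 / 1070 = 0.3112

0.3112


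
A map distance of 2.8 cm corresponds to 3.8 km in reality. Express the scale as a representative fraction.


ground = 3.8 km = 380000 cm; RF denominator = ground / map = 380000 / 2.8 ≈ 135714; RF = 1:135714

1:135714


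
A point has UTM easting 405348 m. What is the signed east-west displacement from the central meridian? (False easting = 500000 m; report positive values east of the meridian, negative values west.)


displacement = 405348 - 500000 = -94652 m

-94652 m


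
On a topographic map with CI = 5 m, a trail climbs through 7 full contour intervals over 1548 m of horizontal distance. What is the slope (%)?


elevation change = 7 * 5 = 35 m
slope = 35 / 1548 * 100 = 2.3%

2.3%


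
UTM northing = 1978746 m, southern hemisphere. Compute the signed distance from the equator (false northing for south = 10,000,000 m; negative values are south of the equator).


For southern: actual = 1978746 - 10000000 = -8021254 m

-8021254 m


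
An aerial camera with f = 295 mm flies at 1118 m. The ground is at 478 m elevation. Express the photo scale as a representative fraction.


scale = f / (H - h) = 295 mm / 640 m = 295 / 640000 = 1:2169

1:2169


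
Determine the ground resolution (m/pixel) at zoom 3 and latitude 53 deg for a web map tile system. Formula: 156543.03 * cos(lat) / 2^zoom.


res = 156543.03 * cos(53) / 2^3 = 156543.03 * 0.60181502 / 8 = 11776.24 m/pixel

11776.24 m/pixel


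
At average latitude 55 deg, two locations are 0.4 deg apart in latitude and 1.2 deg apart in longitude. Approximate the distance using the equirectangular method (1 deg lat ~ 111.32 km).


dlat_km = 0.4 * 111.32 = 44.528
dlon_km = 1.2 * 111.32 * cos(55) ≈ 76.621
dist = sqrt(44.528^2 + 76.621^2) ≈ 88.6 km

88.6 km


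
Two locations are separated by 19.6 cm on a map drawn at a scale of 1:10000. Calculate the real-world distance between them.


ground = 19.6 cm * 10000 / 100 = 1960.0 m = 1.96 km

1.96 km


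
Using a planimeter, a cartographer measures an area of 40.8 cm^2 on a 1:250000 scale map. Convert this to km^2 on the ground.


ground_area = 40.8 * (250000/100)^2 = 255000000.0 m^2 = 255.0 km^2

255.0 km^2


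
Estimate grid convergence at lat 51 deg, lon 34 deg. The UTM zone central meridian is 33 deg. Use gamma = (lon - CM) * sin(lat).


gamma = (34 - 33) * sin(51) = 1 * 0.777146 = 0.777 degrees

0.777 degrees


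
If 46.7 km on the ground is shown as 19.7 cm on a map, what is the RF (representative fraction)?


ground = 46.7 km = 4670000 cm; RF denominator = ground / map = 4670000 / 19.7 ≈ 237056; RF = 1:237056

1:237056


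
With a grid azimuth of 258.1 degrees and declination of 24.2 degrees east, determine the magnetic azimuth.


magnetic azimuth = grid azimuth - declination (east +ve)
mag_az = 258.1 - 24.2 = 233.9 degrees

233.9 degrees


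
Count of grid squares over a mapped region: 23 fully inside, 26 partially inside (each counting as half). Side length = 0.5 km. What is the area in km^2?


effective squares = 23 + 26 * 0.5 = 36.0
area = 36.0 * 0.25 = 9.0 km^2

9.0 km^2


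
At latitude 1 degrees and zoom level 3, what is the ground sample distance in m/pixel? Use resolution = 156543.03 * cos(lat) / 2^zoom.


res = 156543.03 * cos(1) / 2^3 = 156543.03 * 0.9998477 / 8 = 19564.9 m/pixel

19564.9 m/pixel


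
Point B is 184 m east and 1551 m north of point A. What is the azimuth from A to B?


az = atan2(184, 1551) = 6.8 deg
adjusted to 0-360: 6.8 degrees

6.8 degrees


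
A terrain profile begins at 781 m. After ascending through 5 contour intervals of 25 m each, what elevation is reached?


elevation = 781 + 5 * 25 = 906 m

906 m


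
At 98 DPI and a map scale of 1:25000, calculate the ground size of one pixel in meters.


pixel_cm = 2.54 / 98 ≈ 0.025918 cm
ground = pixel_cm * 25000 / 100 = 2.54 * 25000 / (98 * 100) = 63500 / 9800 ≈ 6.48 m

6.48 m


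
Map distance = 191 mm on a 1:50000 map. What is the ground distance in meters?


ground = 191 mm * 50000 / 1000 = 9550.0 m

9550.0 m


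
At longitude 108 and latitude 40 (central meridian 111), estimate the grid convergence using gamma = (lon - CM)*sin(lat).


gamma = (108 - 111) * sin(40) = -3 * 0.642788 = -1.928 degrees

-1.928 degrees


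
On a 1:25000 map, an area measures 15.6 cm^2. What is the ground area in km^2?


ground_area = 15.6 * (25000/100)^2 = 975000.0 m^2 = 0.975 km^2

0.975 km^2


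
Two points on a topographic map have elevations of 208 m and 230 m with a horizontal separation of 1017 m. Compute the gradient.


gradient = (230 - 208) / 1017 = 22 / 1017 = 0.0216

0.0216


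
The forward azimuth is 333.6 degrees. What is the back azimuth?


back azimuth = (333.6 + 180) mod 360 = 153.6 degrees

153.6 degrees


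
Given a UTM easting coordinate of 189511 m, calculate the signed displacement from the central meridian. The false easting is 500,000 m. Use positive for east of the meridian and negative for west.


displacement = 189511 - 500000 = -310489 m

-310489 m


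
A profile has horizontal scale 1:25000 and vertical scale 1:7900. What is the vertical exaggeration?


VE = horizontal_scale / vertical_scale = 25000 / 7900 ≈ 3.2

3.2x


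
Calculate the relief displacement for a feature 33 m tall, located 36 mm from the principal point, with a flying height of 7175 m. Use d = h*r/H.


d = h * r / H = 33 * 36 / 7175 = 0.17 mm

0.17 mm


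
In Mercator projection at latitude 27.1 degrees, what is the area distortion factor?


area_distortion = 1/cos^2(27.1) = 1.262

1.262


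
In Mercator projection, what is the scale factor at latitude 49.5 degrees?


SF = 1 / cos(49.5) = 1 / 0.649448 = 1.54

1.54


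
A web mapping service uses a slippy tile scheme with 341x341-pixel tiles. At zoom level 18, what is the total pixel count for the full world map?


tiles per axis = 2^18 = 262144
total tiles = 262144^2 = 68719476736
pixels per axis = 262144 * 341 = 89391104
total pixels = 89391104^2 = 7990769474338816

7990769474338816 pixels


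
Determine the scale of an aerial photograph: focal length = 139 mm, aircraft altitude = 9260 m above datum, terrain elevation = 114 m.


scale = f / (H - h) = 139 mm / 9146 m = 139 / 9146000 = 1:65799

1:65799


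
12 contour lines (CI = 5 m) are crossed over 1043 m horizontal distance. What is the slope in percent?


elevation change = 12 * 5 = 60 m
slope = 60 / 1043 * 100 = 5.8%

5.8%


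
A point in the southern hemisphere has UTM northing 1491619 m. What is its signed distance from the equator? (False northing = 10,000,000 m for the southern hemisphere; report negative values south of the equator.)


For southern: actual = 1491619 - 10000000 = -8508381 m

-8508381 m


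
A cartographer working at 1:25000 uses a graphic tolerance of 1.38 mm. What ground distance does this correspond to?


ground = 1.38 mm * 25000 / 1000 = 34.5 m

34.5 m


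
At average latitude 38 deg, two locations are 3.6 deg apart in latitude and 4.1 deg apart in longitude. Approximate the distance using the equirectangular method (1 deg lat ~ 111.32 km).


dlat_km = 3.6 * 111.32 = 400.752
dlon_km = 4.1 * 111.32 * cos(38) ≈ 359.658
dist = sqrt(400.752^2 + 359.658^2) ≈ 538.5 km

538.5 km


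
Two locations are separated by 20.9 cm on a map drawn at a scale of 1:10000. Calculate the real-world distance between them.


ground = 20.9 cm * 10000 / 100 = 2090.0 m = 2.09 km

2.09 km


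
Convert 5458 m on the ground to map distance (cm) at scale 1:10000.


map_cm = 5458 * 100 / 10000 = 54.58 cm

54.58 cm


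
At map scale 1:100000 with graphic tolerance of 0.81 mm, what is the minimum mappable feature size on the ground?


ground = 0.81 mm * 100000 / 1000 = 81.0 m

81.0 m


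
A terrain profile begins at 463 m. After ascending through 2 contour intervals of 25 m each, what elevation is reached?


elevation = 463 + 2 * 25 = 513 m

513 m


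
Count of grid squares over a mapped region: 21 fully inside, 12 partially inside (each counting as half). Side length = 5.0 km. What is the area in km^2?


effective squares = 21 + 12 * 0.5 = 27.0
area = 27.0 * 25.0 = 675.0 km^2

675.0 km^2


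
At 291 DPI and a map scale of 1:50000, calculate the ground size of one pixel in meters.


pixel_cm = 2.54 / 291 ≈ 0.008729 cm
ground = pixel_cm * 50000 / 100 = 2.54 * 50000 / (291 * 100) = 127000 / 29100 ≈ 4.36 m

4.36 m


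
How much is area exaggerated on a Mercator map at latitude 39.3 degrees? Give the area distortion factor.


area_distortion = 1/cos^2(39.3) = 1.67

1.67


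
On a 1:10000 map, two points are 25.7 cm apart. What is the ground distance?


ground = 25.7 cm * 10000 / 100 = 2570.0 m = 2.57 km

2.57 km


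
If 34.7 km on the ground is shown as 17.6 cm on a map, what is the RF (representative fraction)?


ground = 34.7 km = 3470000 cm; RF denominator = ground / map = 3470000 / 17.6 ≈ 197159; RF = 1:197159

1:197159


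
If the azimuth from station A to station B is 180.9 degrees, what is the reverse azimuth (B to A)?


back azimuth = (180.9 + 180) mod 360 = 0.9 degrees

0.9 degrees


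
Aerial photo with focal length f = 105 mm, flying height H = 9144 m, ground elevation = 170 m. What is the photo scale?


scale = f / (H - h) = 105 mm / 8974 m = 105 / 8974000 = 1:85467

1:85467


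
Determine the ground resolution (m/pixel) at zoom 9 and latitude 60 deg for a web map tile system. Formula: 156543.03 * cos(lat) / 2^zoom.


res = 156543.03 * cos(60) / 2^9 = 156543.03 * 0.5 / 512 = 152.87 m/pixel

152.87 m/pixel


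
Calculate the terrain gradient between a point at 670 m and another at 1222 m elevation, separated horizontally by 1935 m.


gradient = (1222 - 670) / 1935 = 552 / 1935 = 0.2853

0.2853


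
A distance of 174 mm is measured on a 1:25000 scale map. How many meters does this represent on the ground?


ground = 174 mm * 25000 / 1000 = 4350.0 m

4350.0 m


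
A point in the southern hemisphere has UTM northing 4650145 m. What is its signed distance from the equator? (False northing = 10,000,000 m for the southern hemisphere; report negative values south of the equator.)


For southern: actual = 4650145 - 10000000 = -5349855 m

-5349855 m


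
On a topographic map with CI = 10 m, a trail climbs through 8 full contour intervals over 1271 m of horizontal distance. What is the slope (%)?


elevation change = 8 * 10 = 80 m
slope = 80 / 1271 * 100 = 6.3%

6.3%


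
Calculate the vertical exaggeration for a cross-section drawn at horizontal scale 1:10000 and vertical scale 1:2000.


VE = horizontal_scale / vertical_scale = 10000 / 2000 = 5.0

5.0x


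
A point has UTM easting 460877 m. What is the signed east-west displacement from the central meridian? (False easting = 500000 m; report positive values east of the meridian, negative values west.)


displacement = 460877 - 500000 = -39123 m

-39123 m


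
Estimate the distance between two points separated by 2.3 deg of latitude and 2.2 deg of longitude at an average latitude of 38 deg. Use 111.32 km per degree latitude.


dlat_km = 2.3 * 111.32 = 256.036
dlon_km = 2.2 * 111.32 * cos(38) ≈ 192.987
dist = sqrt(256.036^2 + 192.987^2) ≈ 320.6 km

320.6 km


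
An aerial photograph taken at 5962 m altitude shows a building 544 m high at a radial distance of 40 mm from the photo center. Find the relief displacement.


d = h * r / H = 544 * 40 / 5962 = 3.65 mm

3.65 mm


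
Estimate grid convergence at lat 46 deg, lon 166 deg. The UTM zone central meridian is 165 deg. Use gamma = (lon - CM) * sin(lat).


gamma = (166 - 165) * sin(46) = 1 * 0.71934 = 0.719 degrees

0.719 degrees


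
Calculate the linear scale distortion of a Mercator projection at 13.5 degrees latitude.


SF = 1 / cos(13.5) = 1 / 0.97237 = 1.028

1.028


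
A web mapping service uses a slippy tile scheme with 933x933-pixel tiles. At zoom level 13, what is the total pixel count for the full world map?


tiles per axis = 2^13 = 8192
total tiles = 8192^2 = 67108864
pixels per axis = 8192 * 933 = 7643136
total pixels = 7643136^2 = 58417527914496

58417527914496 pixels


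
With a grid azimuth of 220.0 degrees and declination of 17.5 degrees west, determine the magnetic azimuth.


magnetic azimuth = grid azimuth - declination (east +ve)
mag_az = 220.0 - -17.5 = 237.5 degrees

237.5 degrees


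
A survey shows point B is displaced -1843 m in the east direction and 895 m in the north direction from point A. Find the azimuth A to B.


az = atan2(-1843, 895) = -64.1 deg
adjusted to 0-360: 295.9 degrees

295.9 degrees


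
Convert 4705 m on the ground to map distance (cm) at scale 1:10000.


map_cm = 4705 * 100 / 10000 = 47.05 cm

47.05 cm


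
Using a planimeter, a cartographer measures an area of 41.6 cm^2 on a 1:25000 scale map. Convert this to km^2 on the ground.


ground_area = 41.6 * (25000/100)^2 = 2600000.0 m^2 = 2.6 km^2

2.6 km^2


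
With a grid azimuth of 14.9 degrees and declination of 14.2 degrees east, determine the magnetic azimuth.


magnetic azimuth = grid azimuth - declination (east +ve)
mag_az = 14.9 - 14.2 = 0.7 degrees

0.7 degrees


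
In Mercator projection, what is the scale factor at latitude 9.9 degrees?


SF = 1 / cos(9.9) = 1 / 0.985109 = 1.015

1.015


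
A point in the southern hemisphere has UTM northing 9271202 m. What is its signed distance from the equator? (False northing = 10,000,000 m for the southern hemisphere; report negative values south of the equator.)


For southern: actual = 9271202 - 10000000 = -728798 m

-728798 m


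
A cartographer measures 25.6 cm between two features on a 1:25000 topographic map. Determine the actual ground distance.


ground = 25.6 cm * 25000 / 100 = 6400.0 m = 6.4 km

6.4 km


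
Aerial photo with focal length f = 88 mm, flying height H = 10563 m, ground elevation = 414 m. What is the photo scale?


scale = f / (H - h) = 88 mm / 10149 m = 88 / 10149000 = 1:115330

1:115330


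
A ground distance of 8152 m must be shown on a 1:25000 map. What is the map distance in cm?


map_cm = 8152 * 100 / 25000 = 32.608 cm ≈ 32.61 cm

32.61 cm


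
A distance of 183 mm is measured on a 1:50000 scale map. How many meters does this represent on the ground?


ground = 183 mm * 50000 / 1000 = 9150.0 m

9150.0 m


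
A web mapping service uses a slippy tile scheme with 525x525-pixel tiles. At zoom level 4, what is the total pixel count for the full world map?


tiles per axis = 2^4 = 16
total tiles = 16^2 = 256
pixels per axis = 16 * 525 = 8400
total pixels = 8400^2 = 70560000

70560000 pixels


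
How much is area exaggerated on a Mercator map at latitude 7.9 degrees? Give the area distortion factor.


area_distortion = 1/cos^2(7.9) = 1.019

1.019


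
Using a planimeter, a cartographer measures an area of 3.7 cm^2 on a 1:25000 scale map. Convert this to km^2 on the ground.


ground_area = 3.7 * (25000/100)^2 = 231250.0 m^2 = 0.23125 km^2 ≈ 0.231 km^2

0.231 km^2


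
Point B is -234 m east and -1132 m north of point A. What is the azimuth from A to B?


az = atan2(-234, -1132) = -168.3 deg
adjusted to 0-360: 191.7 degrees

191.7 degrees


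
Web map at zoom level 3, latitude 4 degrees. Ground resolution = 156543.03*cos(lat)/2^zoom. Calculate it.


res = 156543.03 * cos(4) / 2^3 = 156543.03 * 0.99756405 / 8 = 19520.21 m/pixel

19520.21 m/pixel


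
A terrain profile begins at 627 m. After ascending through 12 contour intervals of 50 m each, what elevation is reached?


elevation = 627 + 12 * 50 = 1227 m

1227 m


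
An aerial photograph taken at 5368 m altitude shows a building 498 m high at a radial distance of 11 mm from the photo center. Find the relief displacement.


d = h * r / H = 498 * 11 / 5368 = 1.02 mm

1.02 mm


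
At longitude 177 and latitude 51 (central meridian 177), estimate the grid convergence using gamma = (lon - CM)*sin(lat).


gamma = (177 - 177) * sin(51) = 0 * 0.777146 = 0.0 degrees

0.0 degrees


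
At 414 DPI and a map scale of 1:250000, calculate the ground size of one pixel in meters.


pixel_cm = 2.54 / 414 ≈ 0.006135 cm
ground = pixel_cm * 250000 / 100 = 2.54 * 250000 / (414 * 100) = 635000 / 41400 ≈ 15.34 m

15.34 m


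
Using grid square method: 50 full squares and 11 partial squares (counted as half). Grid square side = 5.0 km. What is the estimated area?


effective squares = 50 + 11 * 0.5 = 55.5
area = 55.5 * 25.0 = 1387.5 km^2

1387.5 km^2


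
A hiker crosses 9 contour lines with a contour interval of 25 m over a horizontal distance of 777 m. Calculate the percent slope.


elevation change = 9 * 25 = 225 m
slope = 225 / 777 * 100 = 29.0%

29.0%


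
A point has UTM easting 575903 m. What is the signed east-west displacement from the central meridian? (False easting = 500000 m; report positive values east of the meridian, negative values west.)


displacement = 575903 - 500000 = 75903 m

75903 m


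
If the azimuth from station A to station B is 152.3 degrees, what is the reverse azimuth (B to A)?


back azimuth = (152.3 + 180) mod 360 = 332.3 degrees

332.3 degrees


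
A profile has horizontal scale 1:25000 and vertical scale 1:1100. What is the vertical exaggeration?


VE = horizontal_scale / vertical_scale = 25000 / 1100 ≈ 22.7

22.7x


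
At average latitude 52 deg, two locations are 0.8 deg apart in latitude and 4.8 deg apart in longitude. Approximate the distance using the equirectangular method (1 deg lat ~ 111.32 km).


dlat_km = 0.8 * 111.32 = 89.056
dlon_km = 4.8 * 111.32 * cos(52) ≈ 328.97
dist = sqrt(89.056^2 + 328.97^2) ≈ 340.8 km

340.8 km


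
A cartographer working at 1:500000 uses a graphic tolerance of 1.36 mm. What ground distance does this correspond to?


ground = 1.36 mm * 500000 / 1000 = 680.0 m

680.0 m


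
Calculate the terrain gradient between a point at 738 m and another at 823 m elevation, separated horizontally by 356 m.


gradient = (823 - 738) / 356 = 85 / 356 = 0.2388

0.2388


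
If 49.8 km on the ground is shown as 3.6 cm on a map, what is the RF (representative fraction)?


ground = 49.8 km = 4980000 cm; RF denominator = ground / map = 4980000 / 3.6 ≈ 1383333; RF = 1:1383333

1:1383333


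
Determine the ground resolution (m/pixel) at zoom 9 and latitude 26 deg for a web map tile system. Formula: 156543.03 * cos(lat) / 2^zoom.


res = 156543.03 * cos(26) / 2^9 = 156543.03 * 0.89879405 / 512 = 274.8 m/pixel

274.8 m/pixel


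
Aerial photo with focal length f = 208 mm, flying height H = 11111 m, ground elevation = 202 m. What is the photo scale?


scale = f / (H - h) = 208 mm / 10909 m = 208 / 10909000 = 1:52447

1:52447


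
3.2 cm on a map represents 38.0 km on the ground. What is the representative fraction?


ground = 38.0 km = 3800000 cm; RF denominator = ground / map = 3800000 / 3.2 = 1187500; RF = 1:1187500

1:1187500


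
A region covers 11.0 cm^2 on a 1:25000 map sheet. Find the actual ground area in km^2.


ground_area = 11.0 * (25000/100)^2 = 687500.0 m^2 = 0.6875 km^2 ≈ 0.688 km^2

0.688 km^2


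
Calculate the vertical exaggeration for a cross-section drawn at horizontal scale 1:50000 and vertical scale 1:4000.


VE = horizontal_scale / vertical_scale = 50000 / 4000 = 12.5

12.5x


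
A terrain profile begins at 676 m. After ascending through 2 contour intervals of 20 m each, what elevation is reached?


elevation = 676 + 2 * 20 = 716 m

716 m


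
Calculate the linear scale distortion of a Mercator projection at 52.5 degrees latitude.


SF = 1 / cos(52.5) = 1 / 0.608761 = 1.643

1.643


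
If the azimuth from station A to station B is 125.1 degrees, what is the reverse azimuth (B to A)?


back azimuth = (125.1 + 180) mod 360 = 305.1 degrees

305.1 degrees


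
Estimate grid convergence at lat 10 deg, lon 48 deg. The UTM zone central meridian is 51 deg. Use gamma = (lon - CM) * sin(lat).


gamma = (48 - 51) * sin(10) = -3 * 0.173648 = -0.521 degrees

-0.521 degrees


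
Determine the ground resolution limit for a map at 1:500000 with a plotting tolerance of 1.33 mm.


ground = 1.33 mm * 500000 / 1000 = 665.0 m

665.0 m


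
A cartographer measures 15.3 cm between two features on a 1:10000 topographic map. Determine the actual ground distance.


ground = 15.3 cm * 10000 / 100 = 1530.0 m = 1.53 km

1.53 km


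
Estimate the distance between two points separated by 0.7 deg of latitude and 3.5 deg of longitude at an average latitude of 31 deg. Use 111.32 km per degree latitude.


dlat_km = 0.7 * 111.32 = 77.924
dlon_km = 3.5 * 111.32 * cos(31) ≈ 333.97
dist = sqrt(77.924^2 + 333.97^2) ≈ 342.9 km

342.9 km


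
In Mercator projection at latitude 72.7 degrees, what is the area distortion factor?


area_distortion = 1/cos^2(72.7) = 11.308

11.308


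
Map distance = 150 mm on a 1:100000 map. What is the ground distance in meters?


ground = 150 mm * 100000 / 1000 = 15000.0 m

15000.0 m


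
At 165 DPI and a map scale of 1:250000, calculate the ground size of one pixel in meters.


pixel_cm = 2.54 / 165 ≈ 0.015394 cm
ground = pixel_cm * 250000 / 100 = 2.54 * 250000 / (165 * 100) = 635000 / 16500 ≈ 38.48 m

38.48 m


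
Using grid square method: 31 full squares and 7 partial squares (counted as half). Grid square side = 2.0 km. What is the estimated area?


effective squares = 31 + 7 * 0.5 = 34.5
area = 34.5 * 4.0 = 138.0 km^2

138.0 km^2


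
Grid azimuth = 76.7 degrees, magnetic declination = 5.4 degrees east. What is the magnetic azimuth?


magnetic azimuth = grid azimuth - declination (east +ve)
mag_az = 76.7 - 5.4 = 71.3 degrees

71.3 degrees


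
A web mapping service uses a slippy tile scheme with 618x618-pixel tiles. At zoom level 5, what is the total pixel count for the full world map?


tiles per axis = 2^5 = 32
total tiles = 32^2 = 1024
pixels per axis = 32 * 618 = 19776
total pixels = 19776^2 = 391090176

391090176 pixels


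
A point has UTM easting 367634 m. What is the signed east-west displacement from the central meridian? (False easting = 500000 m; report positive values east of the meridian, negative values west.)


displacement = 367634 - 500000 = -132366 m

-132366 m


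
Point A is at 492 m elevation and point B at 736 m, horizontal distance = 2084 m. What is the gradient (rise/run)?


gradient = (736 - 492) / 2084 = 244 / 2084 = 0.1171

0.1171


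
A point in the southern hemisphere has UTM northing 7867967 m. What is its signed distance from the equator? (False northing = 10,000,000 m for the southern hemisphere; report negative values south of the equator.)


For southern: actual = 7867967 - 10000000 = -2132033 m

-2132033 m


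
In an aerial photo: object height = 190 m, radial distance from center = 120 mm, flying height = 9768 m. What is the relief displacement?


d = h * r / H = 190 * 120 / 9768 = 2.33 mm

2.33 mm


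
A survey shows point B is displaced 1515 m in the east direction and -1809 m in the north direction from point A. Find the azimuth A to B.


az = atan2(1515, -1809) = 140.1 deg
adjusted to 0-360: 140.1 degrees

140.1 degrees


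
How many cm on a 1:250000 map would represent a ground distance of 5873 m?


map_cm = 5873 * 100 / 250000 = 2.3492 cm ≈ 2.35 cm

2.35 cm


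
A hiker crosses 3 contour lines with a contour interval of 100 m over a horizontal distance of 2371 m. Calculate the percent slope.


elevation change = 3 * 100 = 300 m
slope = 300 / 2371 * 100 = 12.7%

12.7%


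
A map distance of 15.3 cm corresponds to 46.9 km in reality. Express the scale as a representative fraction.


ground = 46.9 km = 4690000 cm; RF denominator = ground / map = 4690000 / 15.3 ≈ 306536; RF = 1:306536

1:306536


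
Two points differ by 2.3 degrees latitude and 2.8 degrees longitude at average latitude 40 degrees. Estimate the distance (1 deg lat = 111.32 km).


dlat_km = 2.3 * 111.32 = 256.036
dlon_km = 2.8 * 111.32 * cos(40) ≈ 238.773
dist = sqrt(256.036^2 + 238.773^2) ≈ 350.1 km

350.1 km


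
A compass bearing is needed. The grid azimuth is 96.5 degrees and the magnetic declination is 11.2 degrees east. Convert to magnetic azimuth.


magnetic azimuth = grid azimuth - declination (east +ve)
mag_az = 96.5 - 11.2 = 85.3 degrees

85.3 degrees


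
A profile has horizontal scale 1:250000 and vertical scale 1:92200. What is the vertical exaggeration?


VE = horizontal_scale / vertical_scale = 250000 / 92200 ≈ 2.7

2.7x


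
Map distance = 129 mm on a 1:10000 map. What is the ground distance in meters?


ground = 129 mm * 10000 / 1000 = 1290.0 m

1290.0 m


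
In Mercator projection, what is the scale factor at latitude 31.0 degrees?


SF = 1 / cos(31.0) = 1 / 0.857167 = 1.167

1.167


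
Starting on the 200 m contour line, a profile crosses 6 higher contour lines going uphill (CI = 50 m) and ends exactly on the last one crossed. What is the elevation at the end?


elevation = 200 + 6 * 50 = 500 m

500 m


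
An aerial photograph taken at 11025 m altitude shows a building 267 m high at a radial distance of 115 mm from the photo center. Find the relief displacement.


d = h * r / H = 267 * 115 / 11025 = 2.79 mm

2.79 mm


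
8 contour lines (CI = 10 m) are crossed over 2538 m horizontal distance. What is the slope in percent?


elevation change = 8 * 10 = 80 m
slope = 80 / 2538 * 100 = 3.2%

3.2%


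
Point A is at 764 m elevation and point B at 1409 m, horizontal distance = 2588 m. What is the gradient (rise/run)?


gradient = (1409 - 764) / 2588 = 645 / 2588 = 0.2492

0.2492
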